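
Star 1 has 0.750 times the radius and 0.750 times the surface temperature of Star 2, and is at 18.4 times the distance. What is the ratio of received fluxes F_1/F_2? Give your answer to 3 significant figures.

L_1/L_2 = (R_1/R_2)²(T_1/T_2)⁴ = (0.750)² × (0.750)⁴ = 0.1780.
F_1/F_2 = (L_1/L_2)/(d_1/d_2)² = 0.1780 / (18.4)² = 5.257×10^-4.

5.26×10^-4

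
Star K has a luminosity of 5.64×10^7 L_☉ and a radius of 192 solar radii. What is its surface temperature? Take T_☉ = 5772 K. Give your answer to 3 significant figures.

T/T_☉ = (L/L_☉)^(1/4) / (R/R_☉)^(1/2)
T = 5772 × (5.64×10^7)^(1/4) / √(192) = 5772 × 86.66 / 13.86 = 3.610×10^4 K.

3.61×10^4 K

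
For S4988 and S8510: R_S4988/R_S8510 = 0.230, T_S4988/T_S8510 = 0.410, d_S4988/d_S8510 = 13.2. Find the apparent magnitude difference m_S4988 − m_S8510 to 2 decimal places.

12.67

L_S4988/L_S8510 = (0.230)²(0.410)⁴ = 0.001495.
F_S4988/F_S8510 = (L_S4988/L_S8510)/(d_S4988/d_S8510)² = 0.001495/174.2 = 8.579×10^-6.
m_S4988 − m_S8510 = −2.5 log₁₀(8.579×10^-6) = 12.67.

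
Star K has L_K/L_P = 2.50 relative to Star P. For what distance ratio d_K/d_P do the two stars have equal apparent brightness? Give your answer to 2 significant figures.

1.6

Equal flux requires L_K/d_K² = L_P/d_P², so d_K/d_P = √(L_K/L_P)
= √(2.50) = 1.581.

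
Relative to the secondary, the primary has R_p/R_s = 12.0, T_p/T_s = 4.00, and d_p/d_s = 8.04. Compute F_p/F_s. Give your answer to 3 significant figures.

L_p/L_s = (R_p/R_s)²(T_p/T_s)⁴ = (12.0)² × (4.00)⁴ = 3.686×10^4.
F_p/F_s = (L_p/L_s)/(d_p/d_s)² = 3.686×10^4 / (8.04)² = 570.3.

570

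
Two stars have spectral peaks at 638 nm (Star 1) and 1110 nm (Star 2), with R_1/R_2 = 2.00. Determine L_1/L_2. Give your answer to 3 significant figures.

36.6

Wien's law gives T ∝ 1/λ_max, so T_1/T_2 = λ_2/λ_1 = 1110/638 = 1.740.
Then L ∝ R²T⁴ gives L_1/L_2 = (2.00)² × (1.740)⁴ = 4.000 × 9.162 = 36.65.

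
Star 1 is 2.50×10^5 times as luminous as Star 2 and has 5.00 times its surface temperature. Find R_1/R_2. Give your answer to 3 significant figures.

20.0

L ∝ R²T⁴ gives R ∝ √L / T², so
R_1/R_2 = √(2.50×10^5) / (5.00)² = 500.0 / 25.00 = 20.00.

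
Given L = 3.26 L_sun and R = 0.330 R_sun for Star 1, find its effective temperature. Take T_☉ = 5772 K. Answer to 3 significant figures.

1.35×10^4 K

T/T_☉ = (L/L_☉)^(1/4) / (R/R_☉)^(1/2)
T = 5772 × (3.26)^(1/4) / √(0.330) = 5772 × 1.344 / 0.5745 = 1.350×10^4 K.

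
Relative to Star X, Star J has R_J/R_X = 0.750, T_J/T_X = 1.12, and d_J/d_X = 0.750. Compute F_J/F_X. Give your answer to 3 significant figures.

1.57

L_J/L_X = (R_J/R_X)²(T_J/T_X)⁴ = (0.750)² × (1.12)⁴ = 0.8851.
F_J/F_X = (L_J/L_X)/(d_J/d_X)² = 0.8851 / (0.750)² = 1.574.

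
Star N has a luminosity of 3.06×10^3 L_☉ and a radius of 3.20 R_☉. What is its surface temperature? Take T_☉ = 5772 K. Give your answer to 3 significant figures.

2.40×10^4 K

T/T_☉ = (L/L_☉)^(1/4) / (R/R_☉)^(1/2)
T = 5772 × (3.06×10^3)^(1/4) / √(3.20) = 5772 × 7.438 / 1.789 = 2.400×10^4 K.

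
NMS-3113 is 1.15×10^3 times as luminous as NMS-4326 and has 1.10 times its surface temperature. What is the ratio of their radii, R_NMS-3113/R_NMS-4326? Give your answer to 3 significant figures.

L ∝ R²T⁴ gives R ∝ √L / T², so
R_NMS-3113/R_NMS-4326 = √(1.15×10^3) / (1.10)² = 33.91 / 1.210 = 28.03.

28.0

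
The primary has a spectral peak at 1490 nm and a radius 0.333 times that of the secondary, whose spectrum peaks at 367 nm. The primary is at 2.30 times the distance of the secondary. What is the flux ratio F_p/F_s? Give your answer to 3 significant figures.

7.72×10^-5

Wien's law: T_p/T_s = λ_s/λ_p = 367/1490 = 0.2463.
L_p/L_s = (R_p/R_s)²(T_p/T_s)⁴ = (0.333)²(0.2463)⁴ = 4.081×10^-4.
F_p/F_s = (L_p/L_s)/(d_p/d_s)² = 4.081×10^-4/(2.30)² = 7.715×10^-5.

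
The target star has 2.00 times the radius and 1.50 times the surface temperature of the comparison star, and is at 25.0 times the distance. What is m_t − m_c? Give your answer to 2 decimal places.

L_t/L_c = (2.00)²(1.50)⁴ = 20.25.
F_t/F_c = (L_t/L_c)/(d_t/d_c)² = 20.25/625.0 = 0.03240.
m_t − m_c = −2.5 log₁₀(0.03240) = 3.72.

3.72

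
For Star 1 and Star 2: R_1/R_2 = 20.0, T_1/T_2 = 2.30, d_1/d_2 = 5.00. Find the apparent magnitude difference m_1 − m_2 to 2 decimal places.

L_1/L_2 = (20.0)²(2.30)⁴ = 1.119×10^4.
F_1/F_2 = (L_1/L_2)/(d_1/d_2)² = 1.119×10^4/25.00 = 447.7.
m_1 − m_2 = −2.5 log₁₀(447.7) = -6.63.

-6.63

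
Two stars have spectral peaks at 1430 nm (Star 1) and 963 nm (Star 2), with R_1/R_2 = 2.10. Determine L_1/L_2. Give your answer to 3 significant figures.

Wien's law gives T ∝ 1/λ_max, so T_1/T_2 = λ_2/λ_1 = 963/1430 = 0.6734.
Then L ∝ R²T⁴ gives L_1/L_2 = (2.10)² × (0.6734)⁴ = 4.410 × 0.2057 = 0.9070.

0.907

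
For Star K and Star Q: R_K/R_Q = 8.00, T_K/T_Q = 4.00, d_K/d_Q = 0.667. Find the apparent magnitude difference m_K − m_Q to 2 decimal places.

-11.42

L_K/L_Q = (8.00)²(4.00)⁴ = 1.638×10^4.
F_K/F_Q = (L_K/L_Q)/(d_K/d_Q)² = 1.638×10^4/0.4449 = 3.683×10^4.
m_K − m_Q = −2.5 log₁₀(3.683×10^4) = -11.42.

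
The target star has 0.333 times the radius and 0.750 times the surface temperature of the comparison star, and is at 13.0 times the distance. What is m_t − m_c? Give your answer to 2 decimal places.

L_t/L_c = (0.333)²(0.750)⁴ = 0.03509.
F_t/F_c = (L_t/L_c)/(d_t/d_c)² = 0.03509/169.0 = 2.076×10^-4.
m_t − m_c = −2.5 log₁₀(2.076×10^-4) = 9.21.

9.21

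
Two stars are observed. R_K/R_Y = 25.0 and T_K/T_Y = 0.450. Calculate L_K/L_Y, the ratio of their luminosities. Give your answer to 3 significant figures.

From the Stefan–Boltzmann law, L ∝ R²T⁴, so
L_K/L_Y = (R_K/R_Y)² (T_K/T_Y)⁴ = (25.0)² × (0.450)⁴ = 625.0 × 0.04101 = 25.63.

25.6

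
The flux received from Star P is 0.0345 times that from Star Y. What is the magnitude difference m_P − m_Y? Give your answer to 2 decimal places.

3.66

m_P − m_Y = −2.5 log₁₀(F_P/F_Y) = −2.5 log₁₀(0.0345) = −2.5 × (-1.462) = 3.655.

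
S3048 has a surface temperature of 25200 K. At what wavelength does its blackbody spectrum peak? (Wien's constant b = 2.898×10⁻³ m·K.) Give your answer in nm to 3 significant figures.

115 nm

λ_max = b/T = 2.898×10⁻³ / 25200 = 1.15×10^-7 m = 115.0 nm.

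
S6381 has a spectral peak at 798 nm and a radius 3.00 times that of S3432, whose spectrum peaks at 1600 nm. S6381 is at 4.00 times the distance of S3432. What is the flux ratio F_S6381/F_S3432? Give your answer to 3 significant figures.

9.09

Wien's law: T_S6381/T_S3432 = λ_S3432/λ_S6381 = 1600/798 = 2.005.
L_S6381/L_S3432 = (R_S6381/R_S3432)²(T_S6381/T_S3432)⁴ = (3.00)²(2.005)⁴ = 145.4.
F_S6381/F_S3432 = (L_S6381/L_S3432)/(d_S6381/d_S3432)² = 145.4/(4.00)² = 9.091.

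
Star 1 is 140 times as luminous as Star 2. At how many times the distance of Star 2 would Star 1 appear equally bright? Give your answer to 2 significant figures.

Equal flux requires L_1/d_1² = L_2/d_2², so d_1/d_2 = √(L_1/L_2)
= √(140) = 11.83.

12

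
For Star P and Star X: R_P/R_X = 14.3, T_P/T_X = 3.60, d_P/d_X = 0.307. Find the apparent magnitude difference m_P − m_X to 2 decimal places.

L_P/L_X = (14.3)²(3.60)⁴ = 3.435×10^4.
F_P/F_X = (L_P/L_X)/(d_P/d_X)² = 3.435×10^4/0.09425 = 3.644×10^5.
m_P − m_X = −2.5 log₁₀(3.644×10^5) = -13.90.

-13.90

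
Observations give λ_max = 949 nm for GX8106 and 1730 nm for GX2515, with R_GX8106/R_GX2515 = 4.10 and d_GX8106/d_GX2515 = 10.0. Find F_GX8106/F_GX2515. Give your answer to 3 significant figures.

1.86

Wien's law: T_GX8106/T_GX2515 = λ_GX2515/λ_GX8106 = 1730/949 = 1.823.
L_GX8106/L_GX2515 = (R_GX8106/R_GX2515)²(T_GX8106/T_GX2515)⁴ = (4.10)²(1.823)⁴ = 185.6.
F_GX8106/F_GX2515 = (L_GX8106/L_GX2515)/(d_GX8106/d_GX2515)² = 185.6/(10.0)² = 1.856.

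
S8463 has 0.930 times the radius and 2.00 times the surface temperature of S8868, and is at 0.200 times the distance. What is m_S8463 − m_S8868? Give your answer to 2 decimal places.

-6.35

L_S8463/L_S8868 = (0.930)²(2.00)⁴ = 13.84.
F_S8463/F_S8868 = (L_S8463/L_S8868)/(d_S8463/d_S8868)² = 13.84/0.04000 = 346.0.
m_S8463 − m_S8868 = −2.5 log₁₀(346.0) = -6.35.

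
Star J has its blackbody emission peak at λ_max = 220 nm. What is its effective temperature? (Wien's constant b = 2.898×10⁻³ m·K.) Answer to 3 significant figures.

T = b/λ_max = 2.898×10⁻³ / (220×10⁻⁹) = 1.317×10^4 K.

1.32×10^4 K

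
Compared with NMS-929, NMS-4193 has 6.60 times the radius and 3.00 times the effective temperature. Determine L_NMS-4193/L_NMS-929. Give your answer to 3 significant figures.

3.53×10^3

From the Stefan–Boltzmann law, L ∝ R²T⁴, so
L_NMS-4193/L_NMS-929 = (R_NMS-4193/R_NMS-929)² (T_NMS-4193/T_NMS-929)⁴ = (6.60)² × (3.00)⁴ = 43.56 × 81.00 = 3528.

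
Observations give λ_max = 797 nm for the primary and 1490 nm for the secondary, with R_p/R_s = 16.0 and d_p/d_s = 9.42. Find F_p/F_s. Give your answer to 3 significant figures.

Wien's law: T_p/T_s = λ_s/λ_p = 1490/797 = 1.870.
L_p/L_s = (R_p/R_s)²(T_p/T_s)⁴ = (16.0)²(1.870)⁴ = 3127.
F_p/F_s = (L_p/L_s)/(d_p/d_s)² = 3127/(9.42)² = 35.24.

35.2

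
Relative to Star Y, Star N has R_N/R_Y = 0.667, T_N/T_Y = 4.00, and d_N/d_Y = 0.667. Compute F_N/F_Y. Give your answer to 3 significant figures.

256

L_N/L_Y = (R_N/R_Y)²(T_N/T_Y)⁴ = (0.667)² × (4.00)⁴ = 113.9.
F_N/F_Y = (L_N/L_Y)/(d_N/d_Y)² = 113.9 / (0.667)² = 256.0.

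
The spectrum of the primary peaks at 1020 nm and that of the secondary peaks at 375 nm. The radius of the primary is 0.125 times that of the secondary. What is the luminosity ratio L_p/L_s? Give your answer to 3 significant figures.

Wien's law gives T ∝ 1/λ_max, so T_p/T_s = λ_s/λ_p = 375/1020 = 0.3676.
Then L ∝ R²T⁴ gives L_p/L_s = (0.125)² × (0.3676)⁴ = 0.01562 × 0.01827 = 2.855×10^-4.

2.85×10^-4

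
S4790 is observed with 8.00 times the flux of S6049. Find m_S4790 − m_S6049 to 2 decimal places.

m_S4790 − m_S6049 = −2.5 log₁₀(F_S4790/F_S6049) = −2.5 log₁₀(8.00) = −2.5 × (0.903) = -2.258.

-2.26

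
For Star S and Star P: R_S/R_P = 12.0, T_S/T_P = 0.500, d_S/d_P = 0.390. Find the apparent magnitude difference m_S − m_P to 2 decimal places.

L_S/L_P = (12.0)²(0.500)⁴ = 9.000.
F_S/F_P = (L_S/L_P)/(d_S/d_P)² = 9.000/0.1521 = 59.17.
m_S − m_P = −2.5 log₁₀(59.17) = -4.43.

-4.43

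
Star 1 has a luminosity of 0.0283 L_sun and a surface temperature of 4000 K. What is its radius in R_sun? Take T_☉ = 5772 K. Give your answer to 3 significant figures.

0.350 R_sun

R/R_☉ = √(L/L_☉) / (T/T_☉)² = √(0.0283) / (0.6930)²
       = 0.1682 / 0.4802 = 0.3503.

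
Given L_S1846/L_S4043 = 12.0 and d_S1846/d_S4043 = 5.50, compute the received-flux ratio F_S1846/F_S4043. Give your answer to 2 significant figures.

F = L/(4πd²), so F_S1846/F_S4043 = (L_S1846/L_S4043) / (d_S1846/d_S4043)²
= 12.0 / (5.50)² = 12.0 / 30.25 = 0.3967.

0.40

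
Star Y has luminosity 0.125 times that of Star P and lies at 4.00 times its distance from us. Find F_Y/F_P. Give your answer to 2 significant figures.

F = L/(4πd²), so F_Y/F_P = (L_Y/L_P) / (d_Y/d_P)²
= 0.125 / (4.00)² = 0.125 / 16.00 = 0.007812.

0.0078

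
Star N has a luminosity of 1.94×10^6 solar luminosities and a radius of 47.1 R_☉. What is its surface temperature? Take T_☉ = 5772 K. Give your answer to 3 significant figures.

T/T_☉ = (L/L_☉)^(1/4) / (R/R_☉)^(1/2)
T = 5772 × (1.94×10^6)^(1/4) / √(47.1) = 5772 × 37.32 / 6.863 = 3.139×10^4 K.

3.14×10^4 K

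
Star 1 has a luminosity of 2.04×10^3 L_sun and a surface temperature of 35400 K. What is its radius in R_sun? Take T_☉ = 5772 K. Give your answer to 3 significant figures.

R/R_☉ = √(L/L_☉) / (T/T_☉)² = √(2.04×10^3) / (6.133)²
       = 45.17 / 37.61 = 1.201.

1.20 R_sun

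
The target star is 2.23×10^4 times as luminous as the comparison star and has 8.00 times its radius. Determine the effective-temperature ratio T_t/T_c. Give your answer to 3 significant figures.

4.32

L ∝ R²T⁴ gives T ∝ (L/R²)^(1/4), so
T_t/T_c = (2.23×10^4 / 8.00²)^(1/4) = (348.4)^(1/4) = 4.320.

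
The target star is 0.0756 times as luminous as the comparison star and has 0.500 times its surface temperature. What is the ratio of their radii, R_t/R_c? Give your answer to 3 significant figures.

L ∝ R²T⁴ gives R ∝ √L / T², so
R_t/R_c = √(0.0756) / (0.500)² = 0.2750 / 0.2500 = 1.100.

1.10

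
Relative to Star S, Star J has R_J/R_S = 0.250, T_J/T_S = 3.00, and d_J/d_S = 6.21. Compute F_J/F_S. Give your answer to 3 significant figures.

0.131

L_J/L_S = (R_J/R_S)²(T_J/T_S)⁴ = (0.250)² × (3.00)⁴ = 5.062.
F_J/F_S = (L_J/L_S)/(d_J/d_S)² = 5.062 / (6.21)² = 0.1313.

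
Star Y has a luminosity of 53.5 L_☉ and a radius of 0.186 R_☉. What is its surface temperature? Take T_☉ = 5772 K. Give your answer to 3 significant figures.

3.62×10^4 K

T/T_☉ = (L/L_☉)^(1/4) / (R/R_☉)^(1/2)
T = 5772 × (53.5)^(1/4) / √(0.186) = 5772 × 2.705 / 0.4313 = 3.620×10^4 K.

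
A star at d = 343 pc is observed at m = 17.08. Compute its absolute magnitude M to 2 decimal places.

M = m − 5 log₁₀(d/10 pc) = 17.08 − 5 log₁₀(343/10)
  = 17.08 − 5 × 1.535 = 17.08 − 7.68 = 9.40.

9.40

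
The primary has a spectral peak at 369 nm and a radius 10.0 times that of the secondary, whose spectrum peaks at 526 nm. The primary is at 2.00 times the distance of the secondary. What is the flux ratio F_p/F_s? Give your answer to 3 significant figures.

Wien's law: T_p/T_s = λ_s/λ_p = 526/369 = 1.425.
L_p/L_s = (R_p/R_s)²(T_p/T_s)⁴ = (10.0)²(1.425)⁴ = 412.9.
F_p/F_s = (L_p/L_s)/(d_p/d_s)² = 412.9/(2.00)² = 103.2.

103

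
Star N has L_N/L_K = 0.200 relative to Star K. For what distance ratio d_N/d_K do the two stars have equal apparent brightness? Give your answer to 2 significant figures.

Equal flux requires L_N/d_N² = L_K/d_K², so d_N/d_K = √(L_N/L_K)
= √(0.200) = 0.4472.

0.45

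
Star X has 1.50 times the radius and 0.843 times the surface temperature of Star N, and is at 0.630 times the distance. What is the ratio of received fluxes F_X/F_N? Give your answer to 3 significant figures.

L_X/L_N = (R_X/R_N)²(T_X/T_N)⁴ = (1.50)² × (0.843)⁴ = 1.136.
F_X/F_N = (L_X/L_N)/(d_X/d_N)² = 1.136 / (0.630)² = 2.863.

2.86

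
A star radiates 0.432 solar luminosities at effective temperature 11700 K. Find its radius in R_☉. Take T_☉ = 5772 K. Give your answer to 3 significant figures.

0.160 R_☉

R/R_☉ = √(L/L_☉) / (T/T_☉)² = √(0.432) / (2.027)²
       = 0.6573 / 4.109 = 0.1600.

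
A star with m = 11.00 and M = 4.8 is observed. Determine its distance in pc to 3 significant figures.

m − M = 5 log₁₀(d/10 pc)
11.00 − (4.8) = 6.20 = 5 log₁₀(d/10)
d = 10 × 10^(6.20/5) = 10 × 10^1.240 = 173.8 pc.

174 pc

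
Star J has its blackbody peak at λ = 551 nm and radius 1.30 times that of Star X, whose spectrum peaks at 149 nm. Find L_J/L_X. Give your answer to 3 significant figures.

Wien's law gives T ∝ 1/λ_max, so T_J/T_X = λ_X/λ_J = 149/551 = 0.2704.
Then L ∝ R²T⁴ gives L_J/L_X = (1.30)² × (0.2704)⁴ = 1.690 × 0.005347 = 0.009037.

0.00904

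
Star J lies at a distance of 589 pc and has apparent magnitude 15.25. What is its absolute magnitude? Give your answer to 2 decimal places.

6.40

M = m − 5 log₁₀(d/10 pc) = 15.25 − 5 log₁₀(589/10)
  = 15.25 − 5 × 1.770 = 15.25 − 8.85 = 6.40.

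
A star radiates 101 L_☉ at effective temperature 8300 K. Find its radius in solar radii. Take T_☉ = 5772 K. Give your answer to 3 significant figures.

R/R_☉ = √(L/L_☉) / (T/T_☉)² = √(101) / (1.438)²
       = 10.05 / 2.068 = 4.860.

4.86 solar radii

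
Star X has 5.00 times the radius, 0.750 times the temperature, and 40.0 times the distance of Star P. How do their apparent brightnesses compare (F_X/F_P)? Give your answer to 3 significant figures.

0.00494

L_X/L_P = (R_X/R_P)²(T_X/T_P)⁴ = (5.00)² × (0.750)⁴ = 7.910.
F_X/F_P = (L_X/L_P)/(d_X/d_P)² = 7.910 / (40.0)² = 0.004944.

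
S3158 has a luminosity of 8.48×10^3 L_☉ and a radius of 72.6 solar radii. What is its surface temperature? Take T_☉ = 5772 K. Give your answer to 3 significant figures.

6.50×10^3 K

T/T_☉ = (L/L_☉)^(1/4) / (R/R_☉)^(1/2)
T = 5772 × (8.48×10^3)^(1/4) / √(72.6) = 5772 × 9.596 / 8.521 = 6501 K.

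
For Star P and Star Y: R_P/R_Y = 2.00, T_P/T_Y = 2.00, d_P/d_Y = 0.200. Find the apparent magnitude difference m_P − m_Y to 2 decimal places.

-8.01

L_P/L_Y = (2.00)²(2.00)⁴ = 64.00.
F_P/F_Y = (L_P/L_Y)/(d_P/d_Y)² = 64.00/0.04000 = 1600.
m_P − m_Y = −2.5 log₁₀(1600) = -8.01.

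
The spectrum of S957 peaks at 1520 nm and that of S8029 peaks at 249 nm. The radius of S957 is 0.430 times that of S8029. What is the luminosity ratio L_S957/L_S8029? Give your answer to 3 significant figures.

1.33×10^-4

Wien's law gives T ∝ 1/λ_max, so T_S957/T_S8029 = λ_S8029/λ_S957 = 249/1520 = 0.1638.
Then L ∝ R²T⁴ gives L_S957/L_S8029 = (0.430)² × (0.1638)⁴ = 0.1849 × 7.202×10^-4 = 1.332×10^-4.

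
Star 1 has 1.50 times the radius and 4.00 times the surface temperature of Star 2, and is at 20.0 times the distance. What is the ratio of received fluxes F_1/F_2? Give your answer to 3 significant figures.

1.44

L_1/L_2 = (R_1/R_2)²(T_1/T_2)⁴ = (1.50)² × (4.00)⁴ = 576.0.
F_1/F_2 = (L_1/L_2)/(d_1/d_2)² = 576.0 / (20.0)² = 1.440.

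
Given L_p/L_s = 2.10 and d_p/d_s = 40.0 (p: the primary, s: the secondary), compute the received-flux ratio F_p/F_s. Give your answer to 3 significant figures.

F = L/(4πd²), so F_p/F_s = (L_p/L_s) / (d_p/d_s)²
= 2.10 / (40.0)² = 2.10 / 1600 = 0.001313.

0.00131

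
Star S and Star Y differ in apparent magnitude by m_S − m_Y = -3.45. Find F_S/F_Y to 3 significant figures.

24.0

F_S/F_Y = 10^(−(m_S − m_Y)/2.5) = 10^(3.45/2.5) = 10^1.380 = 23.99.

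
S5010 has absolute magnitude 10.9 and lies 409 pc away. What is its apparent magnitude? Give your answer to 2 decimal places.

m = M + 5 log₁₀(d/10 pc) = 10.9 + 5 log₁₀(409/10)
  = 10.9 + 5 × 1.612 = 10.9 + 8.06 = 18.96.

18.96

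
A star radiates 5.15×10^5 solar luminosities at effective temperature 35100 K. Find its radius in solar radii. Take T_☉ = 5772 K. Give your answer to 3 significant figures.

19.4 solar radii

R/R_☉ = √(L/L_☉) / (T/T_☉)² = √(5.15×10^5) / (6.081)²
       = 717.6 / 36.98 = 19.41.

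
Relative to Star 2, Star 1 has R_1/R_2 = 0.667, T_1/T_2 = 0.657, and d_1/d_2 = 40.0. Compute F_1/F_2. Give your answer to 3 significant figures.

L_1/L_2 = (R_1/R_2)²(T_1/T_2)⁴ = (0.667)² × (0.657)⁴ = 0.08289.
F_1/F_2 = (L_1/L_2)/(d_1/d_2)² = 0.08289 / (40.0)² = 5.181×10^-5.

5.18×10^-5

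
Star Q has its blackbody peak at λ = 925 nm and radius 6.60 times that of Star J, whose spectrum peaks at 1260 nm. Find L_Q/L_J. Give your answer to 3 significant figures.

Wien's law gives T ∝ 1/λ_max, so T_Q/T_J = λ_J/λ_Q = 1260/925 = 1.362.
Then L ∝ R²T⁴ gives L_Q/L_J = (6.60)² × (1.362)⁴ = 43.56 × 3.443 = 150.0.

150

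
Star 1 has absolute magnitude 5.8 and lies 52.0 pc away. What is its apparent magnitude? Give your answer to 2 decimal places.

m = M + 5 log₁₀(d/10 pc) = 5.8 + 5 log₁₀(52.0/10)
  = 5.8 + 5 × 0.716 = 5.8 + 3.58 = 9.38.

9.38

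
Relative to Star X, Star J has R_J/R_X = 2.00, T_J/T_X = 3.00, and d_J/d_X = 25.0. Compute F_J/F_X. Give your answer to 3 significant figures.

0.518

L_J/L_X = (R_J/R_X)²(T_J/T_X)⁴ = (2.00)² × (3.00)⁴ = 324.0.
F_J/F_X = (L_J/L_X)/(d_J/d_X)² = 324.0 / (25.0)² = 0.5184.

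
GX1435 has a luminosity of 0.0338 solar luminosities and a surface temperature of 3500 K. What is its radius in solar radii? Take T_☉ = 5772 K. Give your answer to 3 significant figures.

R/R_☉ = √(L/L_☉) / (T/T_☉)² = √(0.0338) / (0.6064)²
       = 0.1838 / 0.3677 = 0.5000.

0.500 solar radii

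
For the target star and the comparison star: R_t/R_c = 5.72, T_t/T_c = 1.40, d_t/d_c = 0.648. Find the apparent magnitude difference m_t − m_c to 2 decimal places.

-6.19

L_t/L_c = (5.72)²(1.40)⁴ = 125.7.
F_t/F_c = (L_t/L_c)/(d_t/d_c)² = 125.7/0.4199 = 299.3.
m_t − m_c = −2.5 log₁₀(299.3) = -6.19.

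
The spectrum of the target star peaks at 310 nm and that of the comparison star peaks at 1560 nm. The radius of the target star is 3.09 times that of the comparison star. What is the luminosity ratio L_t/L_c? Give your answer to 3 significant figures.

6.12×10^3

Wien's law gives T ∝ 1/λ_max, so T_t/T_c = λ_c/λ_t = 1560/310 = 5.032.
Then L ∝ R²T⁴ gives L_t/L_c = (3.09)² × (5.032)⁴ = 9.548 × 641.3 = 6123.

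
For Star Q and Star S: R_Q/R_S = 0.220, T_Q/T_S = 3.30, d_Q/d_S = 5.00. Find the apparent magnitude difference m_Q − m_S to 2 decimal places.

1.60

L_Q/L_S = (0.220)²(3.30)⁴ = 5.740.
F_Q/F_S = (L_Q/L_S)/(d_Q/d_S)² = 5.740/25.00 = 0.2296.
m_Q − m_S = −2.5 log₁₀(0.2296) = 1.60.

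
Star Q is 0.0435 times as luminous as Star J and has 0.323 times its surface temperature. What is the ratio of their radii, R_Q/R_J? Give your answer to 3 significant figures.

2.00

L ∝ R²T⁴ gives R ∝ √L / T², so
R_Q/R_J = √(0.0435) / (0.323)² = 0.2086 / 0.1043 = 1.999.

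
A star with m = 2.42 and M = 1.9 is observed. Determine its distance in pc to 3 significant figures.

m − M = 5 log₁₀(d/10 pc)
2.42 − (1.9) = 0.52 = 5 log₁₀(d/10)
d = 10 × 10^(0.52/5) = 10 × 10^0.104 = 12.71 pc.

12.7 pc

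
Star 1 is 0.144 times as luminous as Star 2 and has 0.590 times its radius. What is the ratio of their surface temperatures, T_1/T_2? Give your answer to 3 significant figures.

0.802

L ∝ R²T⁴ gives T ∝ (L/R²)^(1/4), so
T_1/T_2 = (0.144 / 0.590²)^(1/4) = (0.4137)^(1/4) = 0.8020.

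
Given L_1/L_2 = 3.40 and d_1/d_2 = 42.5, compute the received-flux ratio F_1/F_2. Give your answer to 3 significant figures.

F = L/(4πd²), so F_1/F_2 = (L_1/L_2) / (d_1/d_2)²
= 3.40 / (42.5)² = 3.40 / 1806 = 0.001882.

0.00188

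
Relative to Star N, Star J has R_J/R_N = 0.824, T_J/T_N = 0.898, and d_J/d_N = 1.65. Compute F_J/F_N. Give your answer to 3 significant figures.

0.162

L_J/L_N = (R_J/R_N)²(T_J/T_N)⁴ = (0.824)² × (0.898)⁴ = 0.4415.
F_J/F_N = (L_J/L_N)/(d_J/d_N)² = 0.4415 / (1.65)² = 0.1622.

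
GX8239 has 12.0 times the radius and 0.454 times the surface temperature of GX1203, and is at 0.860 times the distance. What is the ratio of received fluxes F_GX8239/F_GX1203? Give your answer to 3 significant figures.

8.27

L_GX8239/L_GX1203 = (R_GX8239/R_GX1203)²(T_GX8239/T_GX1203)⁴ = (12.0)² × (0.454)⁴ = 6.118.
F_GX8239/F_GX1203 = (L_GX8239/L_GX1203)/(d_GX8239/d_GX1203)² = 6.118 / (0.860)² = 8.272.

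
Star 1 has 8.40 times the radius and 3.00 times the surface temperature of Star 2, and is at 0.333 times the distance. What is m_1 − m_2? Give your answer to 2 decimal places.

L_1/L_2 = (8.40)²(3.00)⁴ = 5715.
F_1/F_2 = (L_1/L_2)/(d_1/d_2)² = 5715/0.1109 = 5.154×10^4.
m_1 − m_2 = −2.5 log₁₀(5.154×10^4) = -11.78.

-11.78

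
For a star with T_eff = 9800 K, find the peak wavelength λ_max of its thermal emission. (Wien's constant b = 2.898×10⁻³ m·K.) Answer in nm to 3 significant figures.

λ_max = b/T = 2.898×10⁻³ / 9800 = 2.96×10^-7 m = 295.7 nm.

296 nm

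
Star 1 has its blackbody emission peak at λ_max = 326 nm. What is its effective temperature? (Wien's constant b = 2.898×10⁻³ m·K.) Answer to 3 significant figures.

8.89×10^3 K

T = b/λ_max = 2.898×10⁻³ / (326×10⁻⁹) = 8890 K.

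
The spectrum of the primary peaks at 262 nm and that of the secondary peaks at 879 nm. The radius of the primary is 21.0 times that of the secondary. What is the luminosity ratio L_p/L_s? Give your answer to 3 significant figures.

Wien's law gives T ∝ 1/λ_max, so T_p/T_s = λ_s/λ_p = 879/262 = 3.355.
Then L ∝ R²T⁴ gives L_p/L_s = (21.0)² × (3.355)⁴ = 441.0 × 126.7 = 5.587×10^4.

5.59×10^4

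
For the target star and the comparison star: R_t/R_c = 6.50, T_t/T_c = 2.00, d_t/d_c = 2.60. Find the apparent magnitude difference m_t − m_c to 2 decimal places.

L_t/L_c = (6.50)²(2.00)⁴ = 676.0.
F_t/F_c = (L_t/L_c)/(d_t/d_c)² = 676.0/6.760 = 100.0.
m_t − m_c = −2.5 log₁₀(100.0) = -5.00.

-5.00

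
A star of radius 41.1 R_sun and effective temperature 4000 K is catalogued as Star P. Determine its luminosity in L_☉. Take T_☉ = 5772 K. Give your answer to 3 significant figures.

390 L_☉

L/L_☉ = (R/R_☉)² (T/T_☉)⁴ = (41.1)² × (4000/5772)⁴
       = 1689 × (0.6930)⁴ = 1689 × 0.2306 = 389.6.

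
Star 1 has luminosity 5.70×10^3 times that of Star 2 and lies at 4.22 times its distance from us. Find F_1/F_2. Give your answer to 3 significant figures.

F = L/(4πd²), so F_1/F_2 = (L_1/L_2) / (d_1/d_2)²
= 5.70×10^3 / (4.22)² = 5.70×10^3 / 17.81 = 320.1.

320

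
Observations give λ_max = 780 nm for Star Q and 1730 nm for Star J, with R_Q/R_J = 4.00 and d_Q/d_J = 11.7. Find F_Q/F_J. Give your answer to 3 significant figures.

2.83

Wien's law: T_Q/T_J = λ_J/λ_Q = 1730/780 = 2.218.
L_Q/L_J = (R_Q/R_J)²(T_Q/T_J)⁴ = (4.00)²(2.218)⁴ = 387.2.
F_Q/F_J = (L_Q/L_J)/(d_Q/d_J)² = 387.2/(11.7)² = 2.828.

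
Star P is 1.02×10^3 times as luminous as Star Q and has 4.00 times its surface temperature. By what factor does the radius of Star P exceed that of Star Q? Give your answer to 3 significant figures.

2.00

L ∝ R²T⁴ gives R ∝ √L / T², so
R_P/R_Q = √(1.02×10^3) / (4.00)² = 31.94 / 16.00 = 1.996.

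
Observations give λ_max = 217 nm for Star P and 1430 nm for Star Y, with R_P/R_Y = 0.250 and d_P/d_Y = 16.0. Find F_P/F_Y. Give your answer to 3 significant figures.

0.460

Wien's law: T_P/T_Y = λ_Y/λ_P = 1430/217 = 6.590.
L_P/L_Y = (R_P/R_Y)²(T_P/T_Y)⁴ = (0.250)²(6.590)⁴ = 117.9.
F_P/F_Y = (L_P/L_Y)/(d_P/d_Y)² = 117.9/(16.0)² = 0.4604.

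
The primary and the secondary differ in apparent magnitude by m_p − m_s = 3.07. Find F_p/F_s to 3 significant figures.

0.0592

F_p/F_s = 10^(−(m_p − m_s)/2.5) = 10^(-3.07/2.5) = 10^-1.228 = 0.05916.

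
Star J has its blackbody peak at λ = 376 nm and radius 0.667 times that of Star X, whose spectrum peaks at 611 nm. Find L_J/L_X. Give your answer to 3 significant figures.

Wien's law gives T ∝ 1/λ_max, so T_J/T_X = λ_X/λ_J = 611/376 = 1.625.
Then L ∝ R²T⁴ gives L_J/L_X = (0.667)² × (1.625)⁴ = 0.4449 × 6.973 = 3.102.

3.10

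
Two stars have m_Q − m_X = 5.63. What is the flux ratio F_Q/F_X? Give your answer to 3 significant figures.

F_Q/F_X = 10^(−(m_Q − m_X)/2.5) = 10^(-5.63/2.5) = 10^-2.252 = 0.005598.

0.00560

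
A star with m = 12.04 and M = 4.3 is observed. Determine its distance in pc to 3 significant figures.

m − M = 5 log₁₀(d/10 pc)
12.04 − (4.3) = 7.74 = 5 log₁₀(d/10)
d = 10 × 10^(7.74/5) = 10 × 10^1.548 = 353.2 pc.

353 pc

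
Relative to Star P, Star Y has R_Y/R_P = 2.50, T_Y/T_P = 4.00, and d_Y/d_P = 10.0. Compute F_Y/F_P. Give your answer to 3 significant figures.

16.0

L_Y/L_P = (R_Y/R_P)²(T_Y/T_P)⁴ = (2.50)² × (4.00)⁴ = 1600.
F_Y/F_P = (L_Y/L_P)/(d_Y/d_P)² = 1600 / (10.0)² = 16.00.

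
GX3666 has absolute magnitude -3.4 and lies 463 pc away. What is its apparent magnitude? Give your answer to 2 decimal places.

m = M + 5 log₁₀(d/10 pc) = -3.4 + 5 log₁₀(463/10)
  = -3.4 + 5 × 1.666 = -3.4 + 8.33 = 4.93.

4.93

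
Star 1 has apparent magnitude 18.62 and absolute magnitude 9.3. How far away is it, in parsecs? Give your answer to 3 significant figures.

m − M = 5 log₁₀(d/10 pc)
18.62 − (9.3) = 9.32 = 5 log₁₀(d/10)
d = 10 × 10^(9.32/5) = 10 × 10^1.864 = 731.1 pc.

731 pc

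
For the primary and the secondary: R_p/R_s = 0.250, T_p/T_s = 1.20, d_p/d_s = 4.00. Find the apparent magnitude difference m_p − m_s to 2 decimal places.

L_p/L_s = (0.250)²(1.20)⁴ = 0.1296.
F_p/F_s = (L_p/L_s)/(d_p/d_s)² = 0.1296/16.00 = 0.008100.
m_p − m_s = −2.5 log₁₀(0.008100) = 5.23.

5.23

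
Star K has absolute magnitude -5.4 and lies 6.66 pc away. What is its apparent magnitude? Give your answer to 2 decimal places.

m = M + 5 log₁₀(d/10 pc) = -5.4 + 5 log₁₀(6.66/10)
  = -5.4 + 5 × -0.177 = -5.4 + -0.88 = -6.28.

-6.28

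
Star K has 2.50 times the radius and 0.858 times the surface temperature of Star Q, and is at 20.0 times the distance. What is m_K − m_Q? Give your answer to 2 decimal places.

5.18

L_K/L_Q = (2.50)²(0.858)⁴ = 3.387.
F_K/F_Q = (L_K/L_Q)/(d_K/d_Q)² = 3.387/400.0 = 0.008468.
m_K − m_Q = −2.5 log₁₀(0.008468) = 5.18.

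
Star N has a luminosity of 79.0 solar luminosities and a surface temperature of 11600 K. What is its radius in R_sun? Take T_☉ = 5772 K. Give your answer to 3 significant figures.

2.20 R_sun

R/R_☉ = √(L/L_☉) / (T/T_☉)² = √(79.0) / (2.010)²
       = 8.888 / 4.039 = 2.201.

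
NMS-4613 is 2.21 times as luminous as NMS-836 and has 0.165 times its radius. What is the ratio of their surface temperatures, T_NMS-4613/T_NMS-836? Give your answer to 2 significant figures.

L ∝ R²T⁴ gives T ∝ (L/R²)^(1/4), so
T_NMS-4613/T_NMS-836 = (2.21 / 0.165²)^(1/4) = (81.18)^(1/4) = 3.002.

3.0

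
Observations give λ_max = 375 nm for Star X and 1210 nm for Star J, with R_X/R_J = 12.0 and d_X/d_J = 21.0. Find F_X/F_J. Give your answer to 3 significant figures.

Wien's law: T_X/T_J = λ_J/λ_X = 1210/375 = 3.227.
L_X/L_J = (R_X/R_J)²(T_X/T_J)⁴ = (12.0)²(3.227)⁴ = 1.561×10^4.
F_X/F_J = (L_X/L_J)/(d_X/d_J)² = 1.561×10^4/(21.0)² = 35.39.

35.4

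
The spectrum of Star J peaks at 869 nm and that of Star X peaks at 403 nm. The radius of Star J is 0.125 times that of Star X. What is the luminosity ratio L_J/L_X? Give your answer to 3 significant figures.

Wien's law gives T ∝ 1/λ_max, so T_J/T_X = λ_X/λ_J = 403/869 = 0.4638.
Then L ∝ R²T⁴ gives L_J/L_X = (0.125)² × (0.4638)⁴ = 0.01562 × 0.04625 = 7.227×10^-4.

7.23×10^-4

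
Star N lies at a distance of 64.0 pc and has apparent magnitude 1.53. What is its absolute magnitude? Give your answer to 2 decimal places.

-2.50

M = m − 5 log₁₀(d/10 pc) = 1.53 − 5 log₁₀(64.0/10)
  = 1.53 − 5 × 0.806 = 1.53 − 4.03 = -2.50.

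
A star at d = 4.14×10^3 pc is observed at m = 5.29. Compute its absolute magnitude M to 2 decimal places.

M = m − 5 log₁₀(d/10 pc) = 5.29 − 5 log₁₀(4.14×10^3/10)
  = 5.29 − 5 × 2.617 = 5.29 − 13.09 = -7.80.

-7.80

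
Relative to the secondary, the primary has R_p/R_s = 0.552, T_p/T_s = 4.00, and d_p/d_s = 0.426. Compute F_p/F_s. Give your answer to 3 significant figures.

L_p/L_s = (R_p/R_s)²(T_p/T_s)⁴ = (0.552)² × (4.00)⁴ = 78.00.
F_p/F_s = (L_p/L_s)/(d_p/d_s)² = 78.00 / (0.426)² = 429.8.

430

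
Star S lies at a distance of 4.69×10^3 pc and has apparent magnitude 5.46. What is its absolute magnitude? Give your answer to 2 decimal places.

M = m − 5 log₁₀(d/10 pc) = 5.46 − 5 log₁₀(4.69×10^3/10)
  = 5.46 − 5 × 2.671 = 5.46 − 13.36 = -7.90.

-7.90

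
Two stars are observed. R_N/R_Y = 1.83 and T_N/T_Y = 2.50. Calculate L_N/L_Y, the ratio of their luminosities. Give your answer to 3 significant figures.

From the Stefan–Boltzmann law, L ∝ R²T⁴, so
L_N/L_Y = (R_N/R_Y)² (T_N/T_Y)⁴ = (1.83)² × (2.50)⁴ = 3.349 × 39.06 = 130.8.

131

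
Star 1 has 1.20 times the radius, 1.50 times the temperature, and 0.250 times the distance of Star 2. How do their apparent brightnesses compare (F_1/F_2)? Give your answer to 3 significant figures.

L_1/L_2 = (R_1/R_2)²(T_1/T_2)⁴ = (1.20)² × (1.50)⁴ = 7.290.
F_1/F_2 = (L_1/L_2)/(d_1/d_2)² = 7.290 / (0.250)² = 116.6.

117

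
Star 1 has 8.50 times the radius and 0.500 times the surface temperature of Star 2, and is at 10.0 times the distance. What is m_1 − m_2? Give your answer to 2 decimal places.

L_1/L_2 = (8.50)²(0.500)⁴ = 4.516.
F_1/F_2 = (L_1/L_2)/(d_1/d_2)² = 4.516/100.0 = 0.04516.
m_1 − m_2 = −2.5 log₁₀(0.04516) = 3.36.

3.36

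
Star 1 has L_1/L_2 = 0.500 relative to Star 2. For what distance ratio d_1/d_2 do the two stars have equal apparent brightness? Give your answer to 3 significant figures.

0.707

Equal flux requires L_1/d_1² = L_2/d_2², so d_1/d_2 = √(L_1/L_2)
= √(0.500) = 0.7071.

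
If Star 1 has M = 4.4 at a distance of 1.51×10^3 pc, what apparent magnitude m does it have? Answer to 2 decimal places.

15.29

m = M + 5 log₁₀(d/10 pc) = 4.4 + 5 log₁₀(1.51×10^3/10)
  = 4.4 + 5 × 2.179 = 4.4 + 10.89 = 15.29.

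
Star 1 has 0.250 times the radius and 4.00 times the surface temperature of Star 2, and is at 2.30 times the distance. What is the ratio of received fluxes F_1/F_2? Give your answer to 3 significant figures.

L_1/L_2 = (R_1/R_2)²(T_1/T_2)⁴ = (0.250)² × (4.00)⁴ = 16.00.
F_1/F_2 = (L_1/L_2)/(d_1/d_2)² = 16.00 / (2.30)² = 3.025.

3.02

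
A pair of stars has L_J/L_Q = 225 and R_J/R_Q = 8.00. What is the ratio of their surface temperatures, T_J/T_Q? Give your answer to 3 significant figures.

1.37

L ∝ R²T⁴ gives T ∝ (L/R²)^(1/4), so
T_J/T_Q = (225 / 8.00²)^(1/4) = (3.516)^(1/4) = 1.369.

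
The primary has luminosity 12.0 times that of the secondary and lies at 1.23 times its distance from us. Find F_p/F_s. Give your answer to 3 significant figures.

7.93

F = L/(4πd²), so F_p/F_s = (L_p/L_s) / (d_p/d_s)²
= 12.0 / (1.23)² = 12.0 / 1.513 = 7.932.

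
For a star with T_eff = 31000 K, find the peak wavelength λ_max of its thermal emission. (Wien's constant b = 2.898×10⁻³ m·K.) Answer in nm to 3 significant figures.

λ_max = b/T = 2.898×10⁻³ / 31000 = 9.35×10^-8 m = 93.48 nm.

93.5 nm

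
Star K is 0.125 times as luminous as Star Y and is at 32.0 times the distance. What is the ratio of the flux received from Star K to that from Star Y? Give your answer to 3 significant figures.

F = L/(4πd²), so F_K/F_Y = (L_K/L_Y) / (d_K/d_Y)²
= 0.125 / (32.0)² = 0.125 / 1024 = 1.221×10^-4.

1.22×10^-4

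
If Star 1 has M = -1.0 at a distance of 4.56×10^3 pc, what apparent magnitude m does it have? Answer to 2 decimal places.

m = M + 5 log₁₀(d/10 pc) = -1.0 + 5 log₁₀(4.56×10^3/10)
  = -1.0 + 5 × 2.659 = -1.0 + 13.29 = 12.29.

12.29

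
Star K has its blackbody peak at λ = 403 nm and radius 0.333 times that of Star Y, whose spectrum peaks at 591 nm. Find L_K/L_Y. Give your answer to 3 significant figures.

Wien's law gives T ∝ 1/λ_max, so T_K/T_Y = λ_Y/λ_K = 591/403 = 1.467.
Then L ∝ R²T⁴ gives L_K/L_Y = (0.333)² × (1.467)⁴ = 0.1109 × 4.625 = 0.5129.

0.513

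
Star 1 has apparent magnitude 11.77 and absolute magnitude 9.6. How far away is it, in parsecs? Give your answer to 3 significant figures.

m − M = 5 log₁₀(d/10 pc)
11.77 − (9.6) = 2.17 = 5 log₁₀(d/10)
d = 10 × 10^(2.17/5) = 10 × 10^0.434 = 27.16 pc.

27.2 pc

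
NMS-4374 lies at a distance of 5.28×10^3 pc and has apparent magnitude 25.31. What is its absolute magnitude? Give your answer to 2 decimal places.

11.70

M = m − 5 log₁₀(d/10 pc) = 25.31 − 5 log₁₀(5.28×10^3/10)
  = 25.31 − 5 × 2.723 = 25.31 − 13.61 = 11.70.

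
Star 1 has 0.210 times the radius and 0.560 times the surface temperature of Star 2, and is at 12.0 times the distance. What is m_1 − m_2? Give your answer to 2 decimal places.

11.30

L_1/L_2 = (0.210)²(0.560)⁴ = 0.004337.
F_1/F_2 = (L_1/L_2)/(d_1/d_2)² = 0.004337/144.0 = 3.012×10^-5.
m_1 − m_2 = −2.5 log₁₀(3.012×10^-5) = 11.30.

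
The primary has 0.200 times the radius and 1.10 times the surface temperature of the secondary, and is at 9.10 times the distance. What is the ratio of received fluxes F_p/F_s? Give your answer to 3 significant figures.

L_p/L_s = (R_p/R_s)²(T_p/T_s)⁴ = (0.200)² × (1.10)⁴ = 0.05856.
F_p/F_s = (L_p/L_s)/(d_p/d_s)² = 0.05856 / (9.10)² = 7.072×10^-4.

7.07×10^-4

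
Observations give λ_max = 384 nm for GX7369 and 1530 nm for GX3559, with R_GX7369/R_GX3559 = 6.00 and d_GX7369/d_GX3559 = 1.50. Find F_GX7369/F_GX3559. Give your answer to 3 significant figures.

Wien's law: T_GX7369/T_GX3559 = λ_GX3559/λ_GX7369 = 1530/384 = 3.984.
L_GX7369/L_GX3559 = (R_GX7369/R_GX3559)²(T_GX7369/T_GX3559)⁴ = (6.00)²(3.984)⁴ = 9073.
F_GX7369/F_GX3559 = (L_GX7369/L_GX3559)/(d_GX7369/d_GX3559)² = 9073/(1.50)² = 4032.

4.03×10^3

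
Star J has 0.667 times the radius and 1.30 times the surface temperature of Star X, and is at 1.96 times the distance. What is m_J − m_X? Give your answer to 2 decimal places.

L_J/L_X = (0.667)²(1.30)⁴ = 1.271.
F_J/F_X = (L_J/L_X)/(d_J/d_X)² = 1.271/3.842 = 0.3308.
m_J − m_X = −2.5 log₁₀(0.3308) = 1.20.

1.20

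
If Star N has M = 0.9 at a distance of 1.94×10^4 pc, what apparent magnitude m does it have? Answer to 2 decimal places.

17.34

m = M + 5 log₁₀(d/10 pc) = 0.9 + 5 log₁₀(1.94×10^4/10)
  = 0.9 + 5 × 3.288 = 0.9 + 16.44 = 17.34.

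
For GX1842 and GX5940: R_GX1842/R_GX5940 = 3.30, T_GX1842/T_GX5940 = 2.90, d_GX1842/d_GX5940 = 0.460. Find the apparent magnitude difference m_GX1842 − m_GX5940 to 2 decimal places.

-8.90

L_GX1842/L_GX5940 = (3.30)²(2.90)⁴ = 770.2.
F_GX1842/F_GX5940 = (L_GX1842/L_GX5940)/(d_GX1842/d_GX5940)² = 770.2/0.2116 = 3640.
m_GX1842 − m_GX5940 = −2.5 log₁₀(3640) = -8.90.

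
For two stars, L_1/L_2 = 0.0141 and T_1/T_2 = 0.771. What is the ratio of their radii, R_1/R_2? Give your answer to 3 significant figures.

0.200

L ∝ R²T⁴ gives R ∝ √L / T², so
R_1/R_2 = √(0.0141) / (0.771)² = 0.1187 / 0.5944 = 0.1998.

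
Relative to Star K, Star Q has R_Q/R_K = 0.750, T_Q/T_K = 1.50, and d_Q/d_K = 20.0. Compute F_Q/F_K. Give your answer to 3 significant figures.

L_Q/L_K = (R_Q/R_K)²(T_Q/T_K)⁴ = (0.750)² × (1.50)⁴ = 2.848.
F_Q/F_K = (L_Q/L_K)/(d_Q/d_K)² = 2.848 / (20.0)² = 0.007119.

0.00712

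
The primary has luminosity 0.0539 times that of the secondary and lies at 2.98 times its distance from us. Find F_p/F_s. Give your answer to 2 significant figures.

0.0061

F = L/(4πd²), so F_p/F_s = (L_p/L_s) / (d_p/d_s)²
= 0.0539 / (2.98)² = 0.0539 / 8.880 = 0.006070.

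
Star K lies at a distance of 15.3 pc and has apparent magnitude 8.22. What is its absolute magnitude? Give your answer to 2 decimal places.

M = m − 5 log₁₀(d/10 pc) = 8.22 − 5 log₁₀(15.3/10)
  = 8.22 − 5 × 0.185 = 8.22 − 0.92 = 7.30.

7.30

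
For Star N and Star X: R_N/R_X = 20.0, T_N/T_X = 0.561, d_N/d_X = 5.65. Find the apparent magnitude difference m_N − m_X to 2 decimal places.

-0.23

L_N/L_X = (20.0)²(0.561)⁴ = 39.62.
F_N/F_X = (L_N/L_X)/(d_N/d_X)² = 39.62/31.92 = 1.241.
m_N − m_X = −2.5 log₁₀(1.241) = -0.23.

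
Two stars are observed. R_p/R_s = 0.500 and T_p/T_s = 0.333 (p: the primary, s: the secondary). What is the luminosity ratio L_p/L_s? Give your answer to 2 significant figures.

From the Stefan–Boltzmann law, L ∝ R²T⁴, so
L_p/L_s = (R_p/R_s)² (T_p/T_s)⁴ = (0.500)² × (0.333)⁴ = 0.2500 × 0.01230 = 0.003074.

0.0031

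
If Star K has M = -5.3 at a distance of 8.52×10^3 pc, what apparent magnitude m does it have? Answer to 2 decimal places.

m = M + 5 log₁₀(d/10 pc) = -5.3 + 5 log₁₀(8.52×10^3/10)
  = -5.3 + 5 × 2.930 = -5.3 + 14.65 = 9.35.

9.35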